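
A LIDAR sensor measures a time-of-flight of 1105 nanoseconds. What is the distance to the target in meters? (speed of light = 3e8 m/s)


tof = 1105 ns = 1.105e-06 s
dist = c * tof / 2
= 3e8 * 1.105e-06 / 2
= 165.75 m


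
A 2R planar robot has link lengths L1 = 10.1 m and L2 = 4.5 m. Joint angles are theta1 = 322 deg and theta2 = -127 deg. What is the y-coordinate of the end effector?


Convert angles to radians: theta1 = 5.62, theta2 = -2.2166
y = L1*sin(theta1) + L2*sin(theta1+theta2)
y = -6.2182 + -1.1647
y = -7.3829


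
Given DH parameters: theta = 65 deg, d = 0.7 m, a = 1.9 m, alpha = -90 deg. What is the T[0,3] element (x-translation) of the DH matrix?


T[0,3] = a * cos(theta)
= 1.9 * cos(65 deg)
= 1.9 * 0.4226
= 0.803


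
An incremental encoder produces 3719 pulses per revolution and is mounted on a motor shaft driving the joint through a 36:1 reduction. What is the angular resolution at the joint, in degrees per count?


counts per rev = 3719
effective counts at joint = 3719 * 36 = 133884
resolution = 360 / 133884
= 0.0027 deg/count


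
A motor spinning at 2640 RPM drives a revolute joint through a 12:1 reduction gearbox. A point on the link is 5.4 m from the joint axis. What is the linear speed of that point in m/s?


omega_motor = 2640 * 2*pi/60 = 276.4602 rad/s
omega_joint = omega_motor / 12 = 23.0383 rad/s
v = omega_joint * r = 23.0383 * 5.4
= 124.4071 m/s


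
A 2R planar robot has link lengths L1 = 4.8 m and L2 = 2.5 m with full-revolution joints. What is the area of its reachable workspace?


r_max = L1 + L2 = 7.3 m
r_min = |L1 - L2| = 2.3 m
Area = pi*(r_max^2 - r_min^2)
= pi*(53.29 - 5.29)
= pi * 48.0
= 150.7964 m^2


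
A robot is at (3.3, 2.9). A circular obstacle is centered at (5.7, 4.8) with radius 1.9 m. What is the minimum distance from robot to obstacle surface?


center_dist = sqrt((3.3-5.7)^2 + (2.9-4.8)^2)
= sqrt(5.76 + 3.61)
= 3.061
min_dist = center_dist - radius = 3.061 - 1.9 = 1.161 m


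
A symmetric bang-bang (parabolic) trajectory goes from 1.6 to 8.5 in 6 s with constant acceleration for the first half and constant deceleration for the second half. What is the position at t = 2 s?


Symmetric rest-to-rest: each phase covers (pf-p0)/2 in time T/2. 0.5*a*(T/2)^2 = (pf-p0)/2 => a = 4*(pf-p0)/T^2
a = 4*(8.5-1.6)/6^2 = 0.7667
t = 2 is in the acceleration phase (t <= T/2).
p = p0 + 0.5*a*t^2 = 1.6 + 0.5*0.7667*2^2
= 3.1333


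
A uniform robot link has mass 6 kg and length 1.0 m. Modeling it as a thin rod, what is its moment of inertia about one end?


I = (1/3) * m * L^2
= (1/3) * 6 * 1.0^2
= 0.333333 * 6 * 1.0
= 2.0 kg*m^2


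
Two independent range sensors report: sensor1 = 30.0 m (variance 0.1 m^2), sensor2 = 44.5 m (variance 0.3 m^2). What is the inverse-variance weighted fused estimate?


w1 = (1/var1) / (1/var1 + 1/var2)
   = 10.0 / (10.0 + 3.3333) = 0.75
w2 = 1 - w1 = 0.25
fused = w1*s1 + w2*s2 = 22.5 + 11.125
= 33.625 m


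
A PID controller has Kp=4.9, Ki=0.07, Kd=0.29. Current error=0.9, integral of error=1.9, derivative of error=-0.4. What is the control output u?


u = Kp*e + Ki*int(e) + Kd*de/dt
= 4.9*0.9 + 0.07*1.9 + 0.29*(-0.4)
= 4.41 + 0.133 + -0.116
= 4.427


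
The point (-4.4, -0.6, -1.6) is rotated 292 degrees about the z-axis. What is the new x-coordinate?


Rotation about z-axis: x' = x*cos(theta) - y*sin(theta)
= -4.4 * 0.3746 - -0.6 * -0.9272
= -2.2046


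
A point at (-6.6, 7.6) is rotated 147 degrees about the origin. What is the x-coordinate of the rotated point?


x' = x*cos(theta) - y*sin(theta)
cos(147 deg) = -0.8387, sin(147 deg) = 0.5446
x' = -6.6 * -0.8387 - 7.6 * 0.5446
= 5.5352 - 4.1393
= 1.396


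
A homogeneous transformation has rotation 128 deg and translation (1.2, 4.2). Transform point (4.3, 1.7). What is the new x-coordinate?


x' = cos(theta)*px - sin(theta)*py + tx
= -0.6157*4.3 - 0.788*1.7 + 1.2
= -2.787


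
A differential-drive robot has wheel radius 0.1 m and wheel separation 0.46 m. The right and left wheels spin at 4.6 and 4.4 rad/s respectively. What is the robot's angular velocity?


vR = r*wR = 0.1*4.6 = 0.46 m/s
vL = r*wL = 0.1*4.4 = 0.44 m/s
v = (vR+vL)/2 = 0.45 m/s
omega = (vR-vL)/L = 0.0435 rad/s
angular velocity = 0.0435 rad/s


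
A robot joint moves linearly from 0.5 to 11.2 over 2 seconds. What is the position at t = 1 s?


s = t/T = 1/2 = 0.5
p(t) = p0 + (pf-p0)*s
= 0.5 + (11.2 - 0.5) * 0.5
= 5.85


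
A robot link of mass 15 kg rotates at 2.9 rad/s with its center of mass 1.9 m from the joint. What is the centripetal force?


F = m * omega^2 * r
= 15 * 2.9^2 * 1.9
= 15 * 8.41 * 1.9
= 239.685 N


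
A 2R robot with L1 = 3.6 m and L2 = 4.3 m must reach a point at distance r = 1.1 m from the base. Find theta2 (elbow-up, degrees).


cos(theta2) = (r^2 - L1^2 - L2^2) / (2*L1*L2)
cos(theta2) = (1.21 - 12.96 - 18.49) / 30.96
cos(theta2) = -0.976744
theta2 = 167.6192 degrees


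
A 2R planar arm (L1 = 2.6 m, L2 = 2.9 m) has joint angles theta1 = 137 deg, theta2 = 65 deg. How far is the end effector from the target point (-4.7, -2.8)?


End effector via forward kinematics:
x = L1*cos(t1) + L2*cos(t1+t2) = -4.5904
y = L1*sin(t1) + L2*sin(t1+t2) = 0.6868
Distance to target:
d = sqrt((-4.7 - -4.5904)^2 + (-2.8 - 0.6868)^2)
= sqrt(0.012 + 12.158)
= 3.4886 m


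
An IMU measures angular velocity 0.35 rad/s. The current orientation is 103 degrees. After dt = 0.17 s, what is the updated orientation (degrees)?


delta_theta = w * dt = 0.35 * 0.17 = 0.0595 rad
= 3.4091 deg
theta_new = 103 + 3.4091 = 106.4091 deg


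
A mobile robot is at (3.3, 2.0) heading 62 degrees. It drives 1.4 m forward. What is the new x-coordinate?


x_new = x0 + d*cos(theta)
= 3.3 + 1.4*cos(62)
= 3.3 + 0.6573
= 3.9573


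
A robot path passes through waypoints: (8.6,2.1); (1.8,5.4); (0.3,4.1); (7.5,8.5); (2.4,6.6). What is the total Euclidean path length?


Segment lengths:
  seg1 = sqrt((-6.8)^2 + (3.3)^2) = 7.5584
  seg2 = sqrt((-1.5)^2 + (-1.3)^2) = 1.9849
  seg3 = sqrt((7.2)^2 + (4.4)^2) = 8.438
  seg4 = sqrt((-5.1)^2 + (-1.9)^2) = 5.4424
Total = 23.4238


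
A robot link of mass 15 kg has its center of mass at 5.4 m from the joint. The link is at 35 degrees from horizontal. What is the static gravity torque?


tau = m*g*L*cos(angle)
= 15 * 9.81 * 5.4 * cos(35 deg)
= 15 * 9.81 * 5.4 * 0.8192
= 650.9064 Nm


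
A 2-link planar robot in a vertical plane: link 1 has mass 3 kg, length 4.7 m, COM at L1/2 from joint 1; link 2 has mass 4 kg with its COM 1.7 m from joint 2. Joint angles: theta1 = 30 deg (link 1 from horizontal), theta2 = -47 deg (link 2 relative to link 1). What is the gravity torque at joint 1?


Horizontal distance from joint 1 to link-1 COM:
  x_c1 = (L1/2)*cos(t1) = 2.35 * 0.866 = 2.0352 m
Horizontal distance from joint 1 to link-2 COM:
  x_c2 = L1*cos(t1) + Lc2*cos(t1+t2)
       = 4.7*0.866 + 1.7*0.9563 = 5.696 m
tau1 = m1*g*x_c1 + m2*g*x_c2
     = 3*9.81*2.0352 + 4*9.81*5.696
     = 59.8947 + 223.5125
     = 283.4073 Nm


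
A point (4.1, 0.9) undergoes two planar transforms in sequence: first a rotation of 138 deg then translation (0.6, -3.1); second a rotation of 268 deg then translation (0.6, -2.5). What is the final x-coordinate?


After transform 1:
x1 = cos(138)*4.1 - sin(138)*0.9 + 0.6 = -3.0491
y1 = sin(138)*4.1 + cos(138)*0.9 + -3.1 = -1.0254
After transform 2:
x2 = cos(268)*-3.0491 - sin(268)*-1.0254 + 0.6
= -0.3184


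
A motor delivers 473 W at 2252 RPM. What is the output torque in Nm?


omega = 2252 * 2*pi/60 = 235.8289 rad/s
tau = P / omega = 473 / 235.8289
= 2.0057 Nm


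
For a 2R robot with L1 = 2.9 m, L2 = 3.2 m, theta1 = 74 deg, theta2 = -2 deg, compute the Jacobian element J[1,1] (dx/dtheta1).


J[1,1] = -L1*sin(t1) - L2*sin(t1+t2)
= -2.9*sin(74) - 3.2*sin(72)
= -5.831


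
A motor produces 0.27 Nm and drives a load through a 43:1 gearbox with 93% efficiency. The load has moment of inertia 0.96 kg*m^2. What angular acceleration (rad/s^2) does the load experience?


tau_out = tau_motor * N * eta
= 0.27 * 43 * 0.93 = 10.7973 Nm
alpha = tau_out / I = 10.7973 / 0.96
= 11.2472 rad/s^2


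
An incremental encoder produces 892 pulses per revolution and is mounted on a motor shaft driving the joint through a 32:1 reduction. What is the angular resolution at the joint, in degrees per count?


counts per rev = 892
effective counts at joint = 892 * 32 = 28544
resolution = 360 / 28544
= 0.0126 deg/count


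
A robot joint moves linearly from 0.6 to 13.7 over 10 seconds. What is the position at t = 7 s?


s = t/T = 7/10 = 0.7
p(t) = p0 + (pf-p0)*s
= 0.6 + (13.7 - 0.6) * 0.7
= 9.77


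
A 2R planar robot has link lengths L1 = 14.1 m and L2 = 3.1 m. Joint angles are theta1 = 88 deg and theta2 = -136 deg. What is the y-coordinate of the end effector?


Convert angles to radians: theta1 = 1.5359, theta2 = -2.3736
y = L1*sin(theta1) + L2*sin(theta1+theta2)
y = 14.0914 + -2.3037
y = 11.7877


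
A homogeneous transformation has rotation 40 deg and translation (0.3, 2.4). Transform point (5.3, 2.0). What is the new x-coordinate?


x' = cos(theta)*px - sin(theta)*py + tx
= 0.766*5.3 - 0.6428*2.0 + 0.3
= 3.0745


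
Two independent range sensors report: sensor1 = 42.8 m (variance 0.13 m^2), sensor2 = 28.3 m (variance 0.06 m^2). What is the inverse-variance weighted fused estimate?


w1 = (1/var1) / (1/var1 + 1/var2)
   = 7.6923 / (7.6923 + 16.6667) = 0.3158
w2 = 1 - w1 = 0.6842
fused = w1*s1 + w2*s2 = 13.5158 + 19.3632
= 32.8789 m


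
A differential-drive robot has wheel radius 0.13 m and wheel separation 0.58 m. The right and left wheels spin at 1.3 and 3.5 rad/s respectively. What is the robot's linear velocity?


vR = r*wR = 0.13*1.3 = 0.169 m/s
vL = r*wL = 0.13*3.5 = 0.455 m/s
v = (vR+vL)/2 = 0.312 m/s
omega = (vR-vL)/L = -0.4931 rad/s
linear velocity = 0.312 m/s


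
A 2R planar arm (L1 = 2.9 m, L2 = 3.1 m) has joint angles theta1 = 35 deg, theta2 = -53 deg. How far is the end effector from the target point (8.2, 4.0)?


End effector via forward kinematics:
x = L1*cos(t1) + L2*cos(t1+t2) = 5.3238
y = L1*sin(t1) + L2*sin(t1+t2) = 0.7054
Distance to target:
d = sqrt((8.2 - 5.3238)^2 + (4.0 - 0.7054)^2)
= sqrt(8.2724 + 10.8543)
= 4.3734 m


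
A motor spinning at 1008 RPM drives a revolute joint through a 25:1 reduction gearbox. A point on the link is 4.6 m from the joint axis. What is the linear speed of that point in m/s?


omega_motor = 1008 * 2*pi/60 = 105.5575 rad/s
omega_joint = omega_motor / 25 = 4.2223 rad/s
v = omega_joint * r = 4.2223 * 4.6
= 19.4226 m/s


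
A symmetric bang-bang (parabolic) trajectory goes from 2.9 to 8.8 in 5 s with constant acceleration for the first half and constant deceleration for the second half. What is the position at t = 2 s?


Symmetric rest-to-rest: each phase covers (pf-p0)/2 in time T/2. 0.5*a*(T/2)^2 = (pf-p0)/2 => a = 4*(pf-p0)/T^2
a = 4*(8.8-2.9)/5^2 = 0.944
t = 2 is in the acceleration phase (t <= T/2).
p = p0 + 0.5*a*t^2 = 2.9 + 0.5*0.944*2^2
= 4.788


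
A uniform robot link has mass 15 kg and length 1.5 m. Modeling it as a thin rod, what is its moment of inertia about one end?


I = (1/3) * m * L^2
= (1/3) * 15 * 1.5^2
= 0.333333 * 15 * 2.25
= 11.25 kg*m^2


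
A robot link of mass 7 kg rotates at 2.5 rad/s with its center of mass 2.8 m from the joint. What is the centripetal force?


F = m * omega^2 * r
= 7 * 2.5^2 * 2.8
= 7 * 6.25 * 2.8
= 122.5 N


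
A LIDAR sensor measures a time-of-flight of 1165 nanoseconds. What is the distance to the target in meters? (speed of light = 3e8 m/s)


tof = 1165 ns = 1.165e-06 s
dist = c * tof / 2
= 3e8 * 1.165e-06 / 2
= 174.75 m


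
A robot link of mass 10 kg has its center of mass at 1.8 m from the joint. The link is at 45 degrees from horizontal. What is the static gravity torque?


tau = m*g*L*cos(angle)
= 10 * 9.81 * 1.8 * cos(45 deg)
= 10 * 9.81 * 1.8 * 0.7071
= 124.8609 Nm


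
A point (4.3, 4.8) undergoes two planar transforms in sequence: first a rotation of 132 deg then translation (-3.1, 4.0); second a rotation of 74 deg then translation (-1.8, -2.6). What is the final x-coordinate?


After transform 1:
x1 = cos(132)*4.3 - sin(132)*4.8 + -3.1 = -9.5444
y1 = sin(132)*4.3 + cos(132)*4.8 + 4.0 = 3.9837
After transform 2:
x2 = cos(74)*-9.5444 - sin(74)*3.9837 + -1.8
= -8.2602


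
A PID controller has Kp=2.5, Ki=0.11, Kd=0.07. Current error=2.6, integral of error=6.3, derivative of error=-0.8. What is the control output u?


u = Kp*e + Ki*int(e) + Kd*de/dt
= 2.5*2.6 + 0.11*6.3 + 0.07*(-0.8)
= 6.5 + 0.693 + -0.056
= 7.137


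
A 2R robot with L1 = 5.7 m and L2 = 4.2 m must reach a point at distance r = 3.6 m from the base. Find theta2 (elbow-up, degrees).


cos(theta2) = (r^2 - L1^2 - L2^2) / (2*L1*L2)
cos(theta2) = (12.96 - 32.49 - 17.64) / 47.88
cos(theta2) = -0.776316
theta2 = 140.9245 degrees


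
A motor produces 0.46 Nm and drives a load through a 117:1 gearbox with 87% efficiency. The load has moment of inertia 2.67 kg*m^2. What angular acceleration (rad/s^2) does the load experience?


tau_out = tau_motor * N * eta
= 0.46 * 117 * 0.87 = 46.8234 Nm
alpha = tau_out / I = 46.8234 / 2.67
= 17.5369 rad/s^2


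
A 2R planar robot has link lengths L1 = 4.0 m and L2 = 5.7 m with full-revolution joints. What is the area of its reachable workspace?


r_max = L1 + L2 = 9.7 m
r_min = |L1 - L2| = 1.7 m
Area = pi*(r_max^2 - r_min^2)
= pi*(94.09 - 2.89)
= pi * 91.2
= 286.5133 m^2


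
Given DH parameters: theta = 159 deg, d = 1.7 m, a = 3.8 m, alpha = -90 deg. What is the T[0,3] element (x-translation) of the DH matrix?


T[0,3] = a * cos(theta)
= 3.8 * cos(159 deg)
= 3.8 * -0.9336
= -3.5476


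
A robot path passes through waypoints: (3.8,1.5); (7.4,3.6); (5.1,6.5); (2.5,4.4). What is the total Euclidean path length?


Segment lengths:
  seg1 = sqrt((3.6)^2 + (2.1)^2) = 4.1677
  seg2 = sqrt((-2.3)^2 + (2.9)^2) = 3.7014
  seg3 = sqrt((-2.6)^2 + (-2.1)^2) = 3.3422
Total = 11.2112


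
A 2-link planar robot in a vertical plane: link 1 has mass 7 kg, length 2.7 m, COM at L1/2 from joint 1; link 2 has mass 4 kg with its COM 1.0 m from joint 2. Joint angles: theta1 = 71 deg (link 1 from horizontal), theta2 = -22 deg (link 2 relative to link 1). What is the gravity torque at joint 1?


Horizontal distance from joint 1 to link-1 COM:
  x_c1 = (L1/2)*cos(t1) = 1.35 * 0.3256 = 0.4395 m
Horizontal distance from joint 1 to link-2 COM:
  x_c2 = L1*cos(t1) + Lc2*cos(t1+t2)
       = 2.7*0.3256 + 1.0*0.6561 = 1.5351 m
tau1 = m1*g*x_c1 + m2*g*x_c2
     = 7*9.81*0.4395 + 4*9.81*1.5351
     = 30.1816 + 60.2371
     = 90.4187 Nm


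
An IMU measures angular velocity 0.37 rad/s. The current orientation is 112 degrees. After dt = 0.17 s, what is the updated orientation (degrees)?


delta_theta = w * dt = 0.37 * 0.17 = 0.0629 rad
= 3.6039 deg
theta_new = 112 + 3.6039 = 115.6039 deg


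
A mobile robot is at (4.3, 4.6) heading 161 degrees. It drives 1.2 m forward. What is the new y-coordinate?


y_new = y0 + d*sin(theta)
= 4.6 + 1.2*sin(161)
= 4.6 + 0.3907
= 4.9907


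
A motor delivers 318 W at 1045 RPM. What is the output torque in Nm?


omega = 1045 * 2*pi/60 = 109.4321 rad/s
tau = P / omega = 318 / 109.4321
= 2.9059 Nm


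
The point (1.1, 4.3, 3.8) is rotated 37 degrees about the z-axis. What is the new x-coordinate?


Rotation about z-axis: x' = x*cos(theta) - y*sin(theta)
= 1.1 * 0.7986 - 4.3 * 0.6018
= -1.7093


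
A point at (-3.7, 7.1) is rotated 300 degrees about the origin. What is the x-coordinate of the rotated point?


x' = x*cos(theta) - y*sin(theta)
cos(300 deg) = 0.5, sin(300 deg) = -0.866
x' = -3.7 * 0.5 - 7.1 * -0.866
= -1.85 - -6.1488
= 4.2988


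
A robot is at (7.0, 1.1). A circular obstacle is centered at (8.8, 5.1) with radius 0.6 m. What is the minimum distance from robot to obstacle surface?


center_dist = sqrt((7.0-8.8)^2 + (1.1-5.1)^2)
= sqrt(3.24 + 16.0)
= 4.3863
min_dist = center_dist - radius = 4.3863 - 0.6 = 3.7863 m


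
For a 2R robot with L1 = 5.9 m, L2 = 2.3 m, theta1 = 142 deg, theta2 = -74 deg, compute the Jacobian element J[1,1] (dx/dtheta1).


J[1,1] = -L1*sin(t1) - L2*sin(t1+t2)
= -5.9*sin(142) - 2.3*sin(68)
= -5.7649


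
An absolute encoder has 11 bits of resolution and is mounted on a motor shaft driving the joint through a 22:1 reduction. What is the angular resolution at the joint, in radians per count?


counts = 2^11 = 2048
effective counts at joint = 2048 * 22 = 45056
resolution = 2*pi / 45056
= 1.3945e-04 rad/count


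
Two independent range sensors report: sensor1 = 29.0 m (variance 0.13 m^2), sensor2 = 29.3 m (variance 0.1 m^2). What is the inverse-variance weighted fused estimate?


w1 = (1/var1) / (1/var1 + 1/var2)
   = 7.6923 / (7.6923 + 10.0) = 0.4348
w2 = 1 - w1 = 0.5652
fused = w1*s1 + w2*s2 = 12.6087 + 16.5609
= 29.1696 m


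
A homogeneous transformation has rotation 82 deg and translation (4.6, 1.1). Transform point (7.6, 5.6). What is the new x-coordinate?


x' = cos(theta)*px - sin(theta)*py + tx
= 0.1392*7.6 - 0.9903*5.6 + 4.6
= 0.1122


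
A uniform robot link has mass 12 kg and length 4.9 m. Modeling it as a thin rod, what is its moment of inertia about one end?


I = (1/3) * m * L^2
= (1/3) * 12 * 4.9^2
= 0.333333 * 12 * 24.01
= 96.04 kg*m^2


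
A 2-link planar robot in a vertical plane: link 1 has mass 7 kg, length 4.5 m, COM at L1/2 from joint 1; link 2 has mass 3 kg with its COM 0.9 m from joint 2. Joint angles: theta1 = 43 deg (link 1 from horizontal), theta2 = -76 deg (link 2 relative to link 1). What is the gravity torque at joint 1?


Horizontal distance from joint 1 to link-1 COM:
  x_c1 = (L1/2)*cos(t1) = 2.25 * 0.7314 = 1.6455 m
Horizontal distance from joint 1 to link-2 COM:
  x_c2 = L1*cos(t1) + Lc2*cos(t1+t2)
       = 4.5*0.7314 + 0.9*0.8387 = 4.0459 m
tau1 = m1*g*x_c1 + m2*g*x_c2
     = 7*9.81*1.6455 + 3*9.81*4.0459
     = 112.9996 + 119.0707
     = 232.0703 Nm


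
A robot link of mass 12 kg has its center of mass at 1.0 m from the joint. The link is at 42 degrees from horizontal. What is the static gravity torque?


tau = m*g*L*cos(angle)
= 12 * 9.81 * 1.0 * cos(42 deg)
= 12 * 9.81 * 1.0 * 0.7431
= 87.483 Nm


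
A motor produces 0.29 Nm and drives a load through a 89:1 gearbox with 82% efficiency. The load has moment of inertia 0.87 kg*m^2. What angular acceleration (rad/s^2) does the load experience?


tau_out = tau_motor * N * eta
= 0.29 * 89 * 0.82 = 21.1642 Nm
alpha = tau_out / I = 21.1642 / 0.87
= 24.3267 rad/s^2


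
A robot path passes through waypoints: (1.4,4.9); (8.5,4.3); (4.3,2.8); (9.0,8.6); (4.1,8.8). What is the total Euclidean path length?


Segment lengths:
  seg1 = sqrt((7.1)^2 + (-0.6)^2) = 7.1253
  seg2 = sqrt((-4.2)^2 + (-1.5)^2) = 4.4598
  seg3 = sqrt((4.7)^2 + (5.8)^2) = 7.4653
  seg4 = sqrt((-4.9)^2 + (0.2)^2) = 4.9041
Total = 23.9545


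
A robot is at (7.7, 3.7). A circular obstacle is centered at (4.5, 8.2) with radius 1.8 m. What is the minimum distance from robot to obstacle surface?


center_dist = sqrt((7.7-4.5)^2 + (3.7-8.2)^2)
= sqrt(10.24 + 20.25)
= 5.5218
min_dist = center_dist - radius = 5.5218 - 1.8 = 3.7218 m


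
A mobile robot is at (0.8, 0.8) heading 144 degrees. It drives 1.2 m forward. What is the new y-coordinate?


y_new = y0 + d*sin(theta)
= 0.8 + 1.2*sin(144)
= 0.8 + 0.7053
= 1.5053


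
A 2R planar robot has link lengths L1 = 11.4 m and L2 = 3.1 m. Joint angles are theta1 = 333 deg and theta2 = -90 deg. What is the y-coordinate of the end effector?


Convert angles to radians: theta1 = 5.8119, theta2 = -1.5708
y = L1*sin(theta1) + L2*sin(theta1+theta2)
y = -5.1755 + -2.7621
y = -7.9376


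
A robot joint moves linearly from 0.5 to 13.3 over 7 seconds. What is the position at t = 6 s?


s = t/T = 6/7 = 0.8571
p(t) = p0 + (pf-p0)*s
= 0.5 + (13.3 - 0.5) * 0.8571
= 11.4714


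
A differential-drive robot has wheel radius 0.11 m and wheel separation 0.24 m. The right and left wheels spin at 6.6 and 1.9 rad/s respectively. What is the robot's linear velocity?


vR = r*wR = 0.11*6.6 = 0.726 m/s
vL = r*wL = 0.11*1.9 = 0.209 m/s
v = (vR+vL)/2 = 0.4675 m/s
omega = (vR-vL)/L = 2.1542 rad/s
linear velocity = 0.4675 m/s


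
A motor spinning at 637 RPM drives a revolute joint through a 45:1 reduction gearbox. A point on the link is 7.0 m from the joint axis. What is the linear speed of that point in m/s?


omega_motor = 637 * 2*pi/60 = 66.7065 rad/s
omega_joint = omega_motor / 45 = 1.4824 rad/s
v = omega_joint * r = 1.4824 * 7.0
= 10.3766 m/s


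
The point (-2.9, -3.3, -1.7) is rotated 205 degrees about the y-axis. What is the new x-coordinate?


Rotation about y-axis: x' = x*cos(theta) + z*sin(theta)
= -2.9 * -0.9063 + -1.7 * -0.4226
= 3.3467


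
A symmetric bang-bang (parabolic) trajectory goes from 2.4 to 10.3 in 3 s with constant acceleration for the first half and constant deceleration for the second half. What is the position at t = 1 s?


Symmetric rest-to-rest: each phase covers (pf-p0)/2 in time T/2. 0.5*a*(T/2)^2 = (pf-p0)/2 => a = 4*(pf-p0)/T^2
a = 4*(10.3-2.4)/3^2 = 3.5111
t = 1 is in the acceleration phase (t <= T/2).
p = p0 + 0.5*a*t^2 = 2.4 + 0.5*3.5111*1^2
= 4.1556


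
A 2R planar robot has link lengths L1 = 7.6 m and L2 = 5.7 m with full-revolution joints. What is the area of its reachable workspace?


r_max = L1 + L2 = 13.3 m
r_min = |L1 - L2| = 1.9 m
Area = pi*(r_max^2 - r_min^2)
= pi*(176.89 - 3.61)
= pi * 173.28
= 544.3752 m^2


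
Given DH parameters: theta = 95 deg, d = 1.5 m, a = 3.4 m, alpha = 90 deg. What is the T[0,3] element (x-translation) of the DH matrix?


T[0,3] = a * cos(theta)
= 3.4 * cos(95 deg)
= 3.4 * -0.0872
= -0.2963


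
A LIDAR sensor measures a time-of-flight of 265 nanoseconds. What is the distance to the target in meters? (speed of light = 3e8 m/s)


tof = 265 ns = 2.65e-07 s
dist = c * tof / 2
= 3e8 * 2.65e-07 / 2
= 39.75 m


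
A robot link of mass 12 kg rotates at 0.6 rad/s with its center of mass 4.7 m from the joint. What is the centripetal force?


F = m * omega^2 * r
= 12 * 0.6^2 * 4.7
= 12 * 0.36 * 4.7
= 20.304 N


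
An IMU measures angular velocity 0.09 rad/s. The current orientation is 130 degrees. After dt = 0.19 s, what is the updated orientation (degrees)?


delta_theta = w * dt = 0.09 * 0.19 = 0.0171 rad
= 0.9798 deg
theta_new = 130 + 0.9798 = 130.9798 deg


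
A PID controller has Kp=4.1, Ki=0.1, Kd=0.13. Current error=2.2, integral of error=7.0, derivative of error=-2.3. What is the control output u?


u = Kp*e + Ki*int(e) + Kd*de/dt
= 4.1*2.2 + 0.1*7.0 + 0.13*(-2.3)
= 9.02 + 0.7 + -0.299
= 9.421


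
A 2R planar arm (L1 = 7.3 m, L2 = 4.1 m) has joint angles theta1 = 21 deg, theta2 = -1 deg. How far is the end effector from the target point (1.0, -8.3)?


End effector via forward kinematics:
x = L1*cos(t1) + L2*cos(t1+t2) = 10.6679
y = L1*sin(t1) + L2*sin(t1+t2) = 4.0184
Distance to target:
d = sqrt((1.0 - 10.6679)^2 + (-8.3 - 4.0184)^2)
= sqrt(93.4678 + 151.7422)
= 15.6592 m


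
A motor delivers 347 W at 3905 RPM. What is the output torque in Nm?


omega = 3905 * 2*pi/60 = 408.9306 rad/s
tau = P / omega = 347 / 408.9306
= 0.8486 Nm


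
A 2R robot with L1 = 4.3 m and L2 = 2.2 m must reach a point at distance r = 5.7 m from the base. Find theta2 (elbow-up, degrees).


cos(theta2) = (r^2 - L1^2 - L2^2) / (2*L1*L2)
cos(theta2) = (32.49 - 18.49 - 4.84) / 18.92
cos(theta2) = 0.484144
theta2 = 61.0436 degrees


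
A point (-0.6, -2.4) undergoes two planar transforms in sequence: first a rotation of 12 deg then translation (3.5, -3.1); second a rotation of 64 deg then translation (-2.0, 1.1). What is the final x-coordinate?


After transform 1:
x1 = cos(12)*-0.6 - sin(12)*-2.4 + 3.5 = 3.4121
y1 = sin(12)*-0.6 + cos(12)*-2.4 + -3.1 = -5.5723
After transform 2:
x2 = cos(64)*3.4121 - sin(64)*-5.5723 + -2.0
= 4.5041


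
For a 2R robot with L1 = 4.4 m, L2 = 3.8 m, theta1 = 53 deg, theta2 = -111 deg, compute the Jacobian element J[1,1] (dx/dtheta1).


J[1,1] = -L1*sin(t1) - L2*sin(t1+t2)
= -4.4*sin(53) - 3.8*sin(-58)
= -0.2914


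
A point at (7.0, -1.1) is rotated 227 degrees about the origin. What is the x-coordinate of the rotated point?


x' = x*cos(theta) - y*sin(theta)
cos(227 deg) = -0.682, sin(227 deg) = -0.7314
x' = 7.0 * -0.682 - -1.1 * -0.7314
= -4.774 - 0.8045
= -5.5785


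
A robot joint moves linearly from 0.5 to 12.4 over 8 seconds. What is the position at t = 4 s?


s = t/T = 4/8 = 0.5
p(t) = p0 + (pf-p0)*s
= 0.5 + (12.4 - 0.5) * 0.5
= 6.45


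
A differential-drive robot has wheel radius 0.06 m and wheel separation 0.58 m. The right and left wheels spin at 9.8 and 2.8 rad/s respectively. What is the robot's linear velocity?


vR = r*wR = 0.06*9.8 = 0.588 m/s
vL = r*wL = 0.06*2.8 = 0.168 m/s
v = (vR+vL)/2 = 0.378 m/s
omega = (vR-vL)/L = 0.7241 rad/s
linear velocity = 0.378 m/s


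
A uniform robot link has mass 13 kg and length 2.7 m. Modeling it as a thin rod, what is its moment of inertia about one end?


I = (1/3) * m * L^2
= (1/3) * 13 * 2.7^2
= 0.333333 * 13 * 7.29
= 31.59 kg*m^2


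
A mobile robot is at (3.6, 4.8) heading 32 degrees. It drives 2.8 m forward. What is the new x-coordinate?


x_new = x0 + d*cos(theta)
= 3.6 + 2.8*cos(32)
= 3.6 + 2.3745
= 5.9745


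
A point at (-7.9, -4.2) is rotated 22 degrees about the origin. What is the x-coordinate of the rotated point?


x' = x*cos(theta) - y*sin(theta)
cos(22 deg) = 0.9272, sin(22 deg) = 0.3746
x' = -7.9 * 0.9272 - -4.2 * 0.3746
= -7.3248 - -1.5733
= -5.7514


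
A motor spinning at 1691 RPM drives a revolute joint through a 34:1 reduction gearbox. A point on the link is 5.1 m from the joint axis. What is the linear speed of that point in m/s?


omega_motor = 1691 * 2*pi/60 = 177.0811 rad/s
omega_joint = omega_motor / 34 = 5.2083 rad/s
v = omega_joint * r = 5.2083 * 5.1
= 26.5622 m/s


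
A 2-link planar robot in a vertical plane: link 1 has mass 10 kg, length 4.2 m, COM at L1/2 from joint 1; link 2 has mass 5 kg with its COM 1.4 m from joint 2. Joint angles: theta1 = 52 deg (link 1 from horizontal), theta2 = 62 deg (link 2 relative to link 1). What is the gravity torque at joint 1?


Horizontal distance from joint 1 to link-1 COM:
  x_c1 = (L1/2)*cos(t1) = 2.1 * 0.6157 = 1.2929 m
Horizontal distance from joint 1 to link-2 COM:
  x_c2 = L1*cos(t1) + Lc2*cos(t1+t2)
       = 4.2*0.6157 + 1.4*-0.4067 = 2.0163 m
tau1 = m1*g*x_c1 + m2*g*x_c2
     = 10*9.81*1.2929 + 5*9.81*2.0163
     = 126.8324 + 98.9018
     = 225.7342 Nm


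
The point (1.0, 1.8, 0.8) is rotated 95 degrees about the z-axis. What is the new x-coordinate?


Rotation about z-axis: x' = x*cos(theta) - y*sin(theta)
= 1.0 * -0.0872 - 1.8 * 0.9962
= -1.8803


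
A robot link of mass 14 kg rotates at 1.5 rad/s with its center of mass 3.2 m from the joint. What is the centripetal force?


F = m * omega^2 * r
= 14 * 1.5^2 * 3.2
= 14 * 2.25 * 3.2
= 100.8 N


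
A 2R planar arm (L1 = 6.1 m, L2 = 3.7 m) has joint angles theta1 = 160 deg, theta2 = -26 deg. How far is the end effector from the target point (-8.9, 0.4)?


End effector via forward kinematics:
x = L1*cos(t1) + L2*cos(t1+t2) = -8.3024
y = L1*sin(t1) + L2*sin(t1+t2) = 4.7479
Distance to target:
d = sqrt((-8.9 - -8.3024)^2 + (0.4 - 4.7479)^2)
= sqrt(0.3572 + 18.9041)
= 4.3888 m


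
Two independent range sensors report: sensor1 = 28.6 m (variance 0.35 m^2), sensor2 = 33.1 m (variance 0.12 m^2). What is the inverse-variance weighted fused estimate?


w1 = (1/var1) / (1/var1 + 1/var2)
   = 2.8571 / (2.8571 + 8.3333) = 0.2553
w2 = 1 - w1 = 0.7447
fused = w1*s1 + w2*s2 = 7.3021 + 24.6489
= 31.9511 m


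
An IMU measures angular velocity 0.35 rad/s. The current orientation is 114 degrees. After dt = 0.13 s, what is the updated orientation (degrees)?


delta_theta = w * dt = 0.35 * 0.13 = 0.0455 rad
= 2.607 deg
theta_new = 114 + 2.607 = 116.607 deg


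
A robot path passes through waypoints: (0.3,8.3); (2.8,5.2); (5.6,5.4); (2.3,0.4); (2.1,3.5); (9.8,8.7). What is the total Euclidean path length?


Segment lengths:
  seg1 = sqrt((2.5)^2 + (-3.1)^2) = 3.9825
  seg2 = sqrt((2.8)^2 + (0.2)^2) = 2.8071
  seg3 = sqrt((-3.3)^2 + (-5.0)^2) = 5.9908
  seg4 = sqrt((-0.2)^2 + (3.1)^2) = 3.1064
  seg5 = sqrt((7.7)^2 + (5.2)^2) = 9.2914
Total = 25.1783


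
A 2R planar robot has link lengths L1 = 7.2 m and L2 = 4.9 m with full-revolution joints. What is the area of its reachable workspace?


r_max = L1 + L2 = 12.1 m
r_min = |L1 - L2| = 2.3 m
Area = pi*(r_max^2 - r_min^2)
= pi*(146.41 - 5.29)
= pi * 141.12
= 443.3416 m^2


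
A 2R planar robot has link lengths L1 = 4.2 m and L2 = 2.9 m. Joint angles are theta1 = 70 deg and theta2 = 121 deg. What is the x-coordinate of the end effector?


Convert angles to radians: theta1 = 1.2217, theta2 = 2.1118
x = L1*cos(theta1) + L2*cos(theta1+theta2)
x = 1.4365 + -2.8467
x = -1.4102


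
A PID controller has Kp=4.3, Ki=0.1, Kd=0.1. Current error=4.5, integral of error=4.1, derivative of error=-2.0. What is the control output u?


u = Kp*e + Ki*int(e) + Kd*de/dt
= 4.3*4.5 + 0.1*4.1 + 0.1*(-2.0)
= 19.35 + 0.41 + -0.2
= 19.56


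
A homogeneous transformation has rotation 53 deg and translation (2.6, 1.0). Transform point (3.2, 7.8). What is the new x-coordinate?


x' = cos(theta)*px - sin(theta)*py + tx
= 0.6018*3.2 - 0.7986*7.8 + 2.6
= -1.7035


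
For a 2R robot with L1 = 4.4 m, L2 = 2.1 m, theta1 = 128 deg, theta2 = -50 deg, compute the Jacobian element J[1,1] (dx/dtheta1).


J[1,1] = -L1*sin(t1) - L2*sin(t1+t2)
= -4.4*sin(128) - 2.1*sin(78)
= -5.5214


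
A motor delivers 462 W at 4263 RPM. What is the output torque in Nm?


omega = 4263 * 2*pi/60 = 446.4203 rad/s
tau = P / omega = 462 / 446.4203
= 1.0349 Nm


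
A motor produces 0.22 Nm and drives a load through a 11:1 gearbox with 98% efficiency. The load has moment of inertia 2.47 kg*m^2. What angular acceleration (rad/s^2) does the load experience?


tau_out = tau_motor * N * eta
= 0.22 * 11 * 0.98 = 2.3716 Nm
alpha = tau_out / I = 2.3716 / 2.47
= 0.9602 rad/s^2


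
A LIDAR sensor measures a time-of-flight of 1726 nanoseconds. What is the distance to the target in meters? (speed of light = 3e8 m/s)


tof = 1726 ns = 1.726e-06 s
dist = c * tof / 2
= 3e8 * 1.726e-06 / 2
= 258.9 m


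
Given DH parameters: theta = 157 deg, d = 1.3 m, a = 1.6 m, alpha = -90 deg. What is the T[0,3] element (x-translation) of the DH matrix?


T[0,3] = a * cos(theta)
= 1.6 * cos(157 deg)
= 1.6 * -0.9205
= -1.4728


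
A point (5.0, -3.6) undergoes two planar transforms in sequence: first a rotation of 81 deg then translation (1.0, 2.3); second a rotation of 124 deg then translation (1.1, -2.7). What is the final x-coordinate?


After transform 1:
x1 = cos(81)*5.0 - sin(81)*-3.6 + 1.0 = 5.3379
y1 = sin(81)*5.0 + cos(81)*-3.6 + 2.3 = 6.6753
After transform 2:
x2 = cos(124)*5.3379 - sin(124)*6.6753 + 1.1
= -7.4189


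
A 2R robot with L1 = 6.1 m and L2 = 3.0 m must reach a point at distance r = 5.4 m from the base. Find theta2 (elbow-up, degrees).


cos(theta2) = (r^2 - L1^2 - L2^2) / (2*L1*L2)
cos(theta2) = (29.16 - 37.21 - 9.0) / 36.6
cos(theta2) = -0.465847
theta2 = 117.7651 degrees


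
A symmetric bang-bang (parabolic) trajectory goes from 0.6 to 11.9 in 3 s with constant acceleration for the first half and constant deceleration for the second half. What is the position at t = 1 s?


Symmetric rest-to-rest: each phase covers (pf-p0)/2 in time T/2. 0.5*a*(T/2)^2 = (pf-p0)/2 => a = 4*(pf-p0)/T^2
a = 4*(11.9-0.6)/3^2 = 5.0222
t = 1 is in the acceleration phase (t <= T/2).
p = p0 + 0.5*a*t^2 = 0.6 + 0.5*5.0222*1^2
= 3.1111


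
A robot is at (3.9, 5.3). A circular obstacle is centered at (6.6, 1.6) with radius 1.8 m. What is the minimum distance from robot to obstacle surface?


center_dist = sqrt((3.9-6.6)^2 + (5.3-1.6)^2)
= sqrt(7.29 + 13.69)
= 4.5804
min_dist = center_dist - radius = 4.5804 - 1.8 = 2.7804 m


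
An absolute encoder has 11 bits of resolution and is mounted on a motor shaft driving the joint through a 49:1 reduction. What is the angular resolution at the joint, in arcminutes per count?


counts = 2^11 = 2048
effective counts at joint = 2048 * 49 = 100352
resolution = 360*60 / 100352
= 0.2152 arcmin/count


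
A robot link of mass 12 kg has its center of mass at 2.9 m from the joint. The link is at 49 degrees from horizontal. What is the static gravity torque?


tau = m*g*L*cos(angle)
= 12 * 9.81 * 2.9 * cos(49 deg)
= 12 * 9.81 * 2.9 * 0.6561
= 223.9707 Nm


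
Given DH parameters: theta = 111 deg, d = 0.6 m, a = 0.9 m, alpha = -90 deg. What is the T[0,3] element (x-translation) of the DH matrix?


T[0,3] = a * cos(theta)
= 0.9 * cos(111 deg)
= 0.9 * -0.3584
= -0.3225


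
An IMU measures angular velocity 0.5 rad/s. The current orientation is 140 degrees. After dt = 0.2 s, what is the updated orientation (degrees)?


delta_theta = w * dt = 0.5 * 0.2 = 0.1 rad
= 5.7296 deg
theta_new = 140 + 5.7296 = 145.7296 deg


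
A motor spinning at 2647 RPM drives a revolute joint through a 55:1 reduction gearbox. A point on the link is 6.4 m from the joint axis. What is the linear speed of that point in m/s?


omega_motor = 2647 * 2*pi/60 = 277.1932 rad/s
omega_joint = omega_motor / 55 = 5.0399 rad/s
v = omega_joint * r = 5.0399 * 6.4
= 32.2552 m/s


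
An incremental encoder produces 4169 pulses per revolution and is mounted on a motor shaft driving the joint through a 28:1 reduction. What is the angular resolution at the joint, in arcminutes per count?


counts per rev = 4169
effective counts at joint = 4169 * 28 = 116732
resolution = 360*60 / 116732
= 0.185 arcmin/count


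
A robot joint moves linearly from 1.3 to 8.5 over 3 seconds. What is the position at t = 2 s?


s = t/T = 2/3 = 0.6667
p(t) = p0 + (pf-p0)*s
= 1.3 + (8.5 - 1.3) * 0.6667
= 6.1


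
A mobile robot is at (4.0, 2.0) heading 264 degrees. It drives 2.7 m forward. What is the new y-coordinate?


y_new = y0 + d*sin(theta)
= 2.0 + 2.7*sin(264)
= 2.0 + -2.6852
= -0.6852


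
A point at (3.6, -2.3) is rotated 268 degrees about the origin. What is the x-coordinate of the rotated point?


x' = x*cos(theta) - y*sin(theta)
cos(268 deg) = -0.0349, sin(268 deg) = -0.9994
x' = 3.6 * -0.0349 - -2.3 * -0.9994
= -0.1256 - 2.2986
= -2.4242


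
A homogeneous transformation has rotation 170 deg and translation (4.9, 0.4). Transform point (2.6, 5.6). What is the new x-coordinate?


x' = cos(theta)*px - sin(theta)*py + tx
= -0.9848*2.6 - 0.1736*5.6 + 4.9
= 1.3671


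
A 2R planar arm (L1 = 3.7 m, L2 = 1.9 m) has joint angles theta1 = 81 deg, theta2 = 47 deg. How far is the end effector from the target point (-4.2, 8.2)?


End effector via forward kinematics:
x = L1*cos(t1) + L2*cos(t1+t2) = -0.5909
y = L1*sin(t1) + L2*sin(t1+t2) = 5.1517
Distance to target:
d = sqrt((-4.2 - -0.5909)^2 + (8.2 - 5.1517)^2)
= sqrt(13.0252 + 9.2923)
= 4.7241 m


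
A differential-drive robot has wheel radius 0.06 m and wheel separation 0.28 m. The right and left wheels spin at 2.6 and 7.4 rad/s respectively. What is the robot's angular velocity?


vR = r*wR = 0.06*2.6 = 0.156 m/s
vL = r*wL = 0.06*7.4 = 0.444 m/s
v = (vR+vL)/2 = 0.3 m/s
omega = (vR-vL)/L = -1.0286 rad/s
angular velocity = -1.0286 rad/s


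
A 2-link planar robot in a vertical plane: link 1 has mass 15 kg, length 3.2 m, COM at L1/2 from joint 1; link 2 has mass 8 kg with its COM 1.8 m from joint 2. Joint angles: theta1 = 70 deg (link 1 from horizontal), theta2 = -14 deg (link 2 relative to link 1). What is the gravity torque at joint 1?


Horizontal distance from joint 1 to link-1 COM:
  x_c1 = (L1/2)*cos(t1) = 1.6 * 0.342 = 0.5472 m
Horizontal distance from joint 1 to link-2 COM:
  x_c2 = L1*cos(t1) + Lc2*cos(t1+t2)
       = 3.2*0.342 + 1.8*0.5592 = 2.101 m
tau1 = m1*g*x_c1 + m2*g*x_c2
     = 15*9.81*0.5472 + 8*9.81*2.101
     = 80.5252 + 164.8874
     = 245.4126 Nm


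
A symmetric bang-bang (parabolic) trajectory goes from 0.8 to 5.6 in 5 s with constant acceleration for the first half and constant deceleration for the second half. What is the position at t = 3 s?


Symmetric rest-to-rest: each phase covers (pf-p0)/2 in time T/2. 0.5*a*(T/2)^2 = (pf-p0)/2 => a = 4*(pf-p0)/T^2
a = 4*(5.6-0.8)/5^2 = 0.768
t = 3 is in the deceleration phase (t > T/2).
p = pf - 0.5*a*(T-t)^2 = 5.6 - 0.5*0.768*2^2
= 4.064


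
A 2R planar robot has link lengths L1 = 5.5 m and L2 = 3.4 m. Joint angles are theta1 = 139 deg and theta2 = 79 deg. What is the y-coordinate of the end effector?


Convert angles to radians: theta1 = 2.426, theta2 = 1.3788
y = L1*sin(theta1) + L2*sin(theta1+theta2)
y = 3.6083 + -2.0932
y = 1.5151


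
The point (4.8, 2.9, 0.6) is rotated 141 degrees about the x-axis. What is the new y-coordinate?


Rotation about x-axis: y' = y*cos(theta) - z*sin(theta)
= 2.9 * -0.7771 - 0.6 * 0.6293
= -2.6313


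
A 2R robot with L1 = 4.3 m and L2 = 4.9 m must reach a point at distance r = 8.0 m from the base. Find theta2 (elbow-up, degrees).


cos(theta2) = (r^2 - L1^2 - L2^2) / (2*L1*L2)
cos(theta2) = (64.0 - 18.49 - 24.01) / 42.14
cos(theta2) = 0.510204
theta2 = 59.3226 degrees


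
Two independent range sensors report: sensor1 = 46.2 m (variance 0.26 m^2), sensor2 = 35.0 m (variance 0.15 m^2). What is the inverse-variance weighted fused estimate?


w1 = (1/var1) / (1/var1 + 1/var2)
   = 3.8462 / (3.8462 + 6.6667) = 0.3659
w2 = 1 - w1 = 0.6341
fused = w1*s1 + w2*s2 = 16.9024 + 22.1951
= 39.0976 m


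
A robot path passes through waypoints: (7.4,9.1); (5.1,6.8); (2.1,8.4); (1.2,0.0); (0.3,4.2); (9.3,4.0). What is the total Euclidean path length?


Segment lengths:
  seg1 = sqrt((-2.3)^2 + (-2.3)^2) = 3.2527
  seg2 = sqrt((-3.0)^2 + (1.6)^2) = 3.4
  seg3 = sqrt((-0.9)^2 + (-8.4)^2) = 8.4481
  seg4 = sqrt((-0.9)^2 + (4.2)^2) = 4.2953
  seg5 = sqrt((9.0)^2 + (-0.2)^2) = 9.0022
Total = 28.3983


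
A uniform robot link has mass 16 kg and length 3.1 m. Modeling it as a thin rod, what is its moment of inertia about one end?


I = (1/3) * m * L^2
= (1/3) * 16 * 3.1^2
= 0.333333 * 16 * 9.61
= 51.2533 kg*m^2


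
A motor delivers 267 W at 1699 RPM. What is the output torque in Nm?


omega = 1699 * 2*pi/60 = 177.9189 rad/s
tau = P / omega = 267 / 177.9189
= 1.5007 Nm


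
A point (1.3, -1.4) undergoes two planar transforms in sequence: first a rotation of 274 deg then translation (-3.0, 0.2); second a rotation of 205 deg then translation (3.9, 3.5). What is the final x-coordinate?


After transform 1:
x1 = cos(274)*1.3 - sin(274)*-1.4 + -3.0 = -4.3059
y1 = sin(274)*1.3 + cos(274)*-1.4 + 0.2 = -1.1945
After transform 2:
x2 = cos(205)*-4.3059 - sin(205)*-1.1945 + 3.9
= 7.2977


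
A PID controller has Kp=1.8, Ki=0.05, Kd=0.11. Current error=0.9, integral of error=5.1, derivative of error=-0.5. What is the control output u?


u = Kp*e + Ki*int(e) + Kd*de/dt
= 1.8*0.9 + 0.05*5.1 + 0.11*(-0.5)
= 1.62 + 0.255 + -0.055
= 1.82


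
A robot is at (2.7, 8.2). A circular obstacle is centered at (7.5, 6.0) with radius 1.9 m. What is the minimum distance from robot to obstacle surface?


center_dist = sqrt((2.7-7.5)^2 + (8.2-6.0)^2)
= sqrt(23.04 + 4.84)
= 5.2802
min_dist = center_dist - radius = 5.2802 - 1.9 = 3.3802 m


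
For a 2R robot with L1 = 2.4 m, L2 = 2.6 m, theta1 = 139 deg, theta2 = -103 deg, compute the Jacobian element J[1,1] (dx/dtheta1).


J[1,1] = -L1*sin(t1) - L2*sin(t1+t2)
= -2.4*sin(139) - 2.6*sin(36)
= -3.1028


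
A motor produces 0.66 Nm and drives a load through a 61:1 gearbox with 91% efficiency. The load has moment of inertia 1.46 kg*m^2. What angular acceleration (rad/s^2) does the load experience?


tau_out = tau_motor * N * eta
= 0.66 * 61 * 0.91 = 36.6366 Nm
alpha = tau_out / I = 36.6366 / 1.46
= 25.0936 rad/s^2
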